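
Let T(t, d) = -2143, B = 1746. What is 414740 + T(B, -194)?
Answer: 412597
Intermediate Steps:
414740 + T(B, -194) = 414740 - 2143 = 412597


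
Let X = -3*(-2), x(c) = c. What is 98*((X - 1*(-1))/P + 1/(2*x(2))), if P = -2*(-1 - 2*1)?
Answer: 833/6 ≈ 138.83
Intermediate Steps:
P = 6 (P = -2*(-1 - 2) = -2*(-3) = 6)
X = 6
98*((X - 1*(-1))/P + 1/(2*x(2))) = 98*((6 - 1*(-1))/6 + 1/(2*2)) = 98*((6 + 1)*(⅙) + (½)*(½)) = 98*(7*(⅙) + ¼) = 98*(7/6 + ¼) = 98*(17/12) = 833/6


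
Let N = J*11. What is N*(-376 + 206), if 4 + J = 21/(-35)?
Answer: 8602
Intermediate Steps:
J = -23/5 (J = -4 + 21/(-35) = -4 + 21*(-1/35) = -4 - ⅗ = -23/5 ≈ -4.6000)
N = -253/5 (N = -23/5*11 = -253/5 ≈ -50.600)
N*(-376 + 206) = -253*(-376 + 206)/5 = -253/5*(-170) = 8602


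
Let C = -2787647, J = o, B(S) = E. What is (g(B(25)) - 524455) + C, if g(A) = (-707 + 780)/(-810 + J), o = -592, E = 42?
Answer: -4643567077/1402 ≈ -3.3121e+6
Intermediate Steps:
B(S) = 42
J = -592
g(A) = -73/1402 (g(A) = (-707 + 780)/(-810 - 592) = 73/(-1402) = 73*(-1/1402) = -73/1402)
(g(B(25)) - 524455) + C = (-73/1402 - 524455) - 2787647 = -735285983/1402 - 2787647 = -4643567077/1402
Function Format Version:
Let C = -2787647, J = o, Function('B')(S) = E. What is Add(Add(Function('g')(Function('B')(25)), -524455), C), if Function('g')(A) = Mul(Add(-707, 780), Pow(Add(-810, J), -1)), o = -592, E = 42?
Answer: Rational(-4643567077, 1402) ≈ -3.3121e+6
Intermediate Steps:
Function('B')(S) = 42
J = -592
Function('g')(A) = Rational(-73, 1402) (Function('g')(A) = Mul(Add(-707, 780), Pow(Add(-810, -592), -1)) = Mul(73, Pow(-1402, -1)) = Mul(73, Rational(-1, 1402)) = Rational(-73, 1402))
Add(Add(Function('g')(Function('B')(25)), -524455), C) = Add(Add(Rational(-73, 1402), -524455), -2787647) = Add(Rational(-735285983, 1402), -2787647) = Rational(-4643567077, 1402)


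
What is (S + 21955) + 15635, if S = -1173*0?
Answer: 37590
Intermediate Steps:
S = 0
(S + 21955) + 15635 = (0 + 21955) + 15635 = 21955 + 15635 = 37590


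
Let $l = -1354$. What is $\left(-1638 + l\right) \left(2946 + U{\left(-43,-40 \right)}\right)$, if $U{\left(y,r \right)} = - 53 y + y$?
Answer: $-15504544$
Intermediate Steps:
$U{\left(y,r \right)} = - 52 y$
$\left(-1638 + l\right) \left(2946 + U{\left(-43,-40 \right)}\right) = \left(-1638 - 1354\right) \left(2946 - -2236\right) = - 2992 \left(2946 + 2236\right) = \left(-2992\right) 5182 = -15504544$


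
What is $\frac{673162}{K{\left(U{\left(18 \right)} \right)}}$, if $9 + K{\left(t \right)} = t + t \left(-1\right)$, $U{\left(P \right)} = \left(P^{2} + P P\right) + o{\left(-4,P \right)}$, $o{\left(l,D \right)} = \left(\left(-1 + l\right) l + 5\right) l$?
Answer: $- \frac{673162}{9} \approx -74796.0$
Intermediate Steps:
$o{\left(l,D \right)} = l \left(5 + l \left(-1 + l\right)\right)$ ($o{\left(l,D \right)} = \left(l \left(-1 + l\right) + 5\right) l = \left(5 + l \left(-1 + l\right)\right) l = l \left(5 + l \left(-1 + l\right)\right)$)
$U{\left(P \right)} = -100 + 2 P^{2}$ ($U{\left(P \right)} = \left(P^{2} + P P\right) - 4 \left(5 + \left(-4\right)^{2} - -4\right) = \left(P^{2} + P^{2}\right) - 4 \left(5 + 16 + 4\right) = 2 P^{2} - 100 = -100 + 2 P^{2}$)
$K{\left(t \right)} = -9$ ($K{\left(t \right)} = -9 + \left(t + t \left(-1\right)\right) = -9 + \left(t - t\right) = -9 + 0 = -9$)
$\frac{673162}{K{\left(U{\left(18 \right)} \right)}} = \frac{673162}{-9} = 673162 \left(- \frac{1}{9}\right) = - \frac{673162}{9}$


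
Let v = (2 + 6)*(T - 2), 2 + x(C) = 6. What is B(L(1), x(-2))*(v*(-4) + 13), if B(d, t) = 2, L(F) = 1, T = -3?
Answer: 346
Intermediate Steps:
x(C) = 4 (x(C) = -2 + 6 = 4)
v = -40 (v = (2 + 6)*(-3 - 2) = 8*(-5) = -40)
B(L(1), x(-2))*(v*(-4) + 13) = 2*(-40*(-4) + 13) = 2*(160 + 13) = 2*173 = 346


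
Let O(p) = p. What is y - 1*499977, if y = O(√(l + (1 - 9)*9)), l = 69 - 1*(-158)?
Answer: -499977 + √155 ≈ -4.9996e+5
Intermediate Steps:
l = 227 (l = 69 + 158 = 227)
y = √155 (y = √(227 + (1 - 9)*9) = √(227 - 8*9) = √(227 - 72) = √155 ≈ 12.450)
y - 1*499977 = √155 - 1*499977 = √155 - 499977 = -499977 + √155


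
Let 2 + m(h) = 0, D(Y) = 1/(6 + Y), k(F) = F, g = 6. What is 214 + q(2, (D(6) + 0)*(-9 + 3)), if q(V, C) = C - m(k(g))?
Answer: 431/2 ≈ 215.50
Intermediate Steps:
m(h) = -2 (m(h) = -2 + 0 = -2)
q(V, C) = 2 + C (q(V, C) = C - 1*(-2) = C + 2 = 2 + C)
214 + q(2, (D(6) + 0)*(-9 + 3)) = 214 + (2 + (1/(6 + 6) + 0)*(-9 + 3)) = 214 + (2 + (1/12 + 0)*(-6)) = 214 + (2 + (1/12)*(-6)) = 214 + (2 - ½) = 214 + 3/2 = 431/2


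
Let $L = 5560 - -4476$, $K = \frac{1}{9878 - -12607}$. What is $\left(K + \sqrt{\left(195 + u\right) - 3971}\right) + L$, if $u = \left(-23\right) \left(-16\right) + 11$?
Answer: $\frac{225659461}{22485} + i \sqrt{3397} \approx 10036.0 + 58.284 i$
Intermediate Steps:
$u = 379$ ($u = 368 + 11 = 379$)
$K = \frac{1}{22485}$ ($K = \frac{1}{9878 + 12607} = \frac{1}{22485} \approx 4.4474 \cdot 10^{-5}$)
$L = 10036$ ($L = 5560 + 4476 = 10036$)
$\left(K + \sqrt{\left(195 + u\right) - 3971}\right) + L = \left(\frac{1}{22485} + \sqrt{\left(195 + 379\right) - 3971}\right) + 10036 = \left(\frac{1}{22485} + \sqrt{574 - 3971}\right) + 10036 = \left(\frac{1}{22485} + \sqrt{-3397}\right) + 10036 = \left(\frac{1}{22485} + i \sqrt{3397}\right) + 10036 = \frac{225659461}{22485} + i \sqrt{3397}$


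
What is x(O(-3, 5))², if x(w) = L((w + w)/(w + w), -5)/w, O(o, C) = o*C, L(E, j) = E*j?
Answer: ⅑ ≈ 0.11111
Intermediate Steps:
O(o, C) = C*o
x(w) = -5/w (x(w) = (((w + w)/(w + w))*(-5))/w = (((2*w)/((2*w)))*(-5))/w = (((2*w)*(1/(2*w)))*(-5))/w = (1*(-5))/w = -5/w)
x(O(-3, 5))² = (-5/(5*(-3)))² = (-5/(-15))² = (-5*(-1/15))² = (⅓)² = ⅑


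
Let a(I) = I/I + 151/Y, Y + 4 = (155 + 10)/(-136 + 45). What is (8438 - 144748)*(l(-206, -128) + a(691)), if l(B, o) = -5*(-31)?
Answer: -9375810730/529 ≈ -1.7724e+7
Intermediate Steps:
Y = -529/91 (Y = -4 + (155 + 10)/(-136 + 45) = -4 + 165/(-91) = -4 + 165*(-1/91) = -4 - 165/91 = -529/91 ≈ -5.8132)
a(I) = -13212/529 (a(I) = I/I + 151/(-529/91) = 1 + 151*(-91/529) = 1 - 13741/529 = -13212/529)
l(B, o) = 155
(8438 - 144748)*(l(-206, -128) + a(691)) = (8438 - 144748)*(155 - 13212/529) = -136310*68783/529 = -9375810730/529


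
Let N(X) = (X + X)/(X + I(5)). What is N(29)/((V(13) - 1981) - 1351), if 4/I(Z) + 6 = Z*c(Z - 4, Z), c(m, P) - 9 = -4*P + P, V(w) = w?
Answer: -261/431470 ≈ -0.00060491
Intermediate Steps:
c(m, P) = 9 - 3*P (c(m, P) = 9 + (-4*P + P) = 9 - 3*P)
I(Z) = 4/(-6 + Z*(9 - 3*Z))
N(X) = 2*X/(-⅑ + X) (N(X) = (X + X)/(X - 4/(6 + 3*5*(-3 + 5))) = (2*X)/(X - 4/(6 + 3*5*2)) = (2*X)/(X - 4/(6 + 30)) = (2*X)/(X - 4/36) = (2*X)/(X - 4*1/36) = (2*X)/(X - ⅑) = (2*X)/(-⅑ + X) = 2*X/(-⅑ + X))
N(29)/((V(13) - 1981) - 1351) = (18*29/(-1 + 9*29))/((13 - 1981) - 1351) = (18*29/(-1 + 261))/(-1968 - 1351) = (18*29/260)/(-3319) = (18*29*(1/260))*(-1/3319) = (261/130)*(-1/3319) = -261/431470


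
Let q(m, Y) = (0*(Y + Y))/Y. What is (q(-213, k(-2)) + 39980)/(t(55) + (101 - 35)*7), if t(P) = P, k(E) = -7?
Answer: 39980/517 ≈ 77.331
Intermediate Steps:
q(m, Y) = 0 (q(m, Y) = (0*(2*Y))/Y = 0/Y = 0)
(q(-213, k(-2)) + 39980)/(t(55) + (101 - 35)*7) = (0 + 39980)/(55 + (101 - 35)*7) = 39980/(55 + 66*7) = 39980/(55 + 462) = 39980/517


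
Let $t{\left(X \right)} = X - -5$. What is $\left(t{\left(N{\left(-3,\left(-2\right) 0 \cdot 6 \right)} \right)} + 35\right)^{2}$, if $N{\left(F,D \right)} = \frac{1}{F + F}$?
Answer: $\frac{57121}{36} \approx 1586.7$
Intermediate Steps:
$N{\left(F,D \right)} = \frac{1}{2 F}$
$t{\left(X \right)} = 5 + X$ ($t{\left(X \right)} = X + 5 = 5 + X$)
$\left(t{\left(N{\left(-3,\left(-2\right) 0 \cdot 6 \right)} \right)} + 35\right)^{2} = \left(\left(5 + \frac{1}{2 \left(-3\right)}\right) + 35\right)^{2} = \left(\left(5 + \frac{1}{2} \left(- \frac{1}{3}\right)\right) + 35\right)^{2} = \left(\left(5 - \frac{1}{6}\right) + 35\right)^{2} = \left(\frac{29}{6} + 35\right)^{2} = \left(\frac{239}{6}\right)^{2} = \frac{57121}{36}$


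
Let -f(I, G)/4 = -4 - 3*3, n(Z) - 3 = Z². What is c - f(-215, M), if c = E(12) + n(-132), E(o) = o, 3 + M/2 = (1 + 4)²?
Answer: 17387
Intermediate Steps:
M = 44 (M = -6 + 2*(1 + 4)² = -6 + 2*5² = -6 + 2*25 = -6 + 50 = 44)
n(Z) = 3 + Z²
f(I, G) = 52 (f(I, G) = -4*(-4 - 3*3) = -4*(-4 - 9) = -4*(-13) = 52)
c = 17439 (c = 12 + (3 + (-132)²) = 12 + (3 + 17424) = 12 + 17427 = 17439)
c - f(-215, M) = 17439 - 1*52 = 17439 - 52 = 17387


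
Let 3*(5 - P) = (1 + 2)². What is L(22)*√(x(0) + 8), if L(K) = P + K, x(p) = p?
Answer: 48*√2 ≈ 67.882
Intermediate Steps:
P = 2 (P = 5 - (1 + 2)²/3 = 5 - ⅓*3² = 5 - ⅓*9 = 5 - 3 = 2)
L(K) = 2 + K
L(22)*√(x(0) + 8) = (2 + 22)*√(0 + 8) = 24*√8 = 24*(2*√2) = 48*√2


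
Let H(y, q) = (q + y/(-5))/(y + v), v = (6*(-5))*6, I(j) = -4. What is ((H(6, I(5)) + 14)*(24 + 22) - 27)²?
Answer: 72357234049/189225 ≈ 3.8239e+5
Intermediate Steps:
v = -180 (v = -30*6 = -180)
H(y, q) = (q - y/5)/(-180 + y) (H(y, q) = (q + y/(-5))/(y - 180) = (q + y*(-⅕))/(-180 + y) = (q - y/5)/(-180 + y))
((H(6, I(5)) + 14)*(24 + 22) - 27)² = (((-4 - ⅕*6)/(-180 + 6) + 14)*(24 + 22) - 27)² = (((-4 - 6/5)/(-174) + 14)*46 - 27)² = ((-1/174*(-26/5) + 14)*46 - 27)² = ((13/435 + 14)*46 - 27)² = ((6103/435)*46 - 27)² = (280738/435 - 27)² = (268993/435)² = 72357234049/189225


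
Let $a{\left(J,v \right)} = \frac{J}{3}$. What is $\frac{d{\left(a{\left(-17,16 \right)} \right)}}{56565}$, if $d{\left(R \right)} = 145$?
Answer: $\frac{29}{11313} \approx 0.0025634$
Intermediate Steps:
$a{\left(J,v \right)} = \frac{J}{3}$ ($a{\left(J,v \right)} = J \frac{1}{3} = \frac{J}{3}$)
$\frac{d{\left(a{\left(-17,16 \right)} \right)}}{56565} = \frac{145}{56565} = 145 \cdot \frac{1}{56565} = \frac{29}{11313}$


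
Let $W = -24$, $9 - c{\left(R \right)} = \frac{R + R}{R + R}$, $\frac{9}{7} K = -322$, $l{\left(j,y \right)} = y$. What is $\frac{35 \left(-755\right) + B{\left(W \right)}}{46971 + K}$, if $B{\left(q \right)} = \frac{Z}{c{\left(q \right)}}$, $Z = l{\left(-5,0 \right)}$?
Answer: $- \frac{47565}{84097} \approx -0.5656$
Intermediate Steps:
$K = - \frac{2254}{9}$ ($K = \frac{7}{9} \left(-322\right) = - \frac{2254}{9} \approx -250.44$)
$Z = 0$
$c{\left(R \right)} = 8$ ($c{\left(R \right)} = 9 - \frac{R + R}{R + R} = 9 - \frac{2 R}{2 R} = 9 - 2 R \frac{1}{2 R} = 9 - 1 = 8$)
$B{\left(q \right)} = 0$ ($B{\left(q \right)} = \frac{0}{8} = 0 \cdot \frac{1}{8} = 0$)
$\frac{35 \left(-755\right) + B{\left(W \right)}}{46971 + K} = \frac{35 \left(-755\right) + 0}{46971 - \frac{2254}{9}} = \frac{-26425 + 0}{\frac{420485}{9}} = \left(-26425\right) \frac{9}{420485} = - \frac{47565}{84097}$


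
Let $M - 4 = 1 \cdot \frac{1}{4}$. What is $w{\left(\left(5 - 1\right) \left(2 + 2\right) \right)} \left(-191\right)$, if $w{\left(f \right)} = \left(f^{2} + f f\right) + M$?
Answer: $- \frac{394415}{4} \approx -98604.0$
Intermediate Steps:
$M = \frac{17}{4}$ ($M = 4 + 1 \cdot \frac{1}{4} = 4 + \frac{1}{4} = \frac{17}{4} \approx 4.25$)
$w{\left(f \right)} = \frac{17}{4} + 2 f^{2}$ ($w{\left(f \right)} = \left(f^{2} + f f\right) + \frac{17}{4} = \left(f^{2} + f^{2}\right) + \frac{17}{4} = 2 f^{2} + \frac{17}{4} = \frac{17}{4} + 2 f^{2}$)
$w{\left(\left(5 - 1\right) \left(2 + 2\right) \right)} \left(-191\right) = \left(\frac{17}{4} + 2 \left(\left(5 - 1\right) \left(2 + 2\right)\right)^{2}\right) \left(-191\right) = \left(\frac{17}{4} + 2 \left(4 \cdot 4\right)^{2}\right) \left(-191\right) = \left(\frac{17}{4} + 2 \cdot 16^{2}\right) \left(-191\right) = \left(\frac{17}{4} + 2 \cdot 256\right) \left(-191\right) = \left(\frac{17}{4} + 512\right) \left(-191\right) = \frac{2065}{4} \left(-191\right) = - \frac{394415}{4}$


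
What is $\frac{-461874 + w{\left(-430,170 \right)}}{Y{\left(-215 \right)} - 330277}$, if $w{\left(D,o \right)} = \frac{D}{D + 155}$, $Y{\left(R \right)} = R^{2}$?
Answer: $\frac{6350746}{3905715} \approx 1.626$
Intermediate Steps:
$w{\left(D,o \right)} = \frac{D}{155 + D}$
$\frac{-461874 + w{\left(-430,170 \right)}}{Y{\left(-215 \right)} - 330277} = \frac{-461874 - \frac{430}{155 - 430}}{\left(-215\right)^{2} - 330277} = \frac{-461874 - \frac{430}{-275}}{46225 - 330277} = \frac{-461874 - - \frac{86}{55}}{-284052} = \left(-461874 + \frac{86}{55}\right) \left(- \frac{1}{284052}\right) = \left(- \frac{25402984}{55}\right) \left(- \frac{1}{284052}\right) = \frac{6350746}{3905715}$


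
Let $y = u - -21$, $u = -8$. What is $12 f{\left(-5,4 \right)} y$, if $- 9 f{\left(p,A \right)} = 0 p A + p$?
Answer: $\frac{260}{3} \approx 86.667$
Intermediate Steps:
$f{\left(p,A \right)} = - \frac{p}{9}$ ($f{\left(p,A \right)} = - \frac{0 p A + p}{9} = - \frac{0 A + p}{9} = - \frac{0 + p}{9} = - \frac{p}{9}$)
$y = 13$ ($y = -8 - -21 = -8 + 21 = 13$)
$12 f{\left(-5,4 \right)} y = 12 \left(\left(- \frac{1}{9}\right) \left(-5\right)\right) 13 = 12 \cdot \frac{5}{9} \cdot 13 = \frac{20}{3} \cdot 13 = \frac{260}{3}$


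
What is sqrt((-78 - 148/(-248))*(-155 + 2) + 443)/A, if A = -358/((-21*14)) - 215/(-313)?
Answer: 46011*sqrt(47226206)/5433184 ≈ 58.197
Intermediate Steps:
A = 87632/46011 (A = -358/(-294) - 215*(-1/313) = -358*(-1/294) + 215/313 = 179/147 + 215/313 = 87632/46011 ≈ 1.9046)
sqrt((-78 - 148/(-248))*(-155 + 2) + 443)/A = sqrt((-78 - 148/(-248))*(-155 + 2) + 443)/(87632/46011) = sqrt((-78 - 148*(-1/248))*(-153) + 443)*(46011/87632) = sqrt((-78 + 37/62)*(-153) + 443)*(46011/87632) = sqrt(-4799/62*(-153) + 443)*(46011/87632) = sqrt(734247/62 + 443)*(46011/87632) = sqrt(761713/62)*(46011/87632) = (sqrt(47226206)/62)*(46011/87632) = 46011*sqrt(47226206)/5433184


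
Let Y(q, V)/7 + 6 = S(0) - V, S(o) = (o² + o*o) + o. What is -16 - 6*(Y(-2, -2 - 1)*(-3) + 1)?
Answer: -400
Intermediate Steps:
S(o) = o + 2*o² (S(o) = (o² + o²) + o = 2*o² + o = o + 2*o²)
Y(q, V) = -42 - 7*V (Y(q, V) = -42 + 7*(0*(1 + 2*0) - V) = -42 + 7*(0*(1 + 0) - V) = -42 + 7*(0*1 - V) = -42 + 7*(0 - V) = -42 + 7*(-V) = -42 - 7*V)
-16 - 6*(Y(-2, -2 - 1)*(-3) + 1) = -16 - 6*((-42 - 7*(-2 - 1))*(-3) + 1) = -16 - 6*((-42 - 7*(-3))*(-3) + 1) = -16 - 6*((-42 + 21)*(-3) + 1) = -16 - 6*(-21*(-3) + 1) = -16 - 6*(63 + 1) = -16 - 6*64 = -16 - 384 = -400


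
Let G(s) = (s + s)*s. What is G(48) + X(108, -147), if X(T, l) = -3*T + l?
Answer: 4137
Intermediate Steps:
X(T, l) = l - 3*T
G(s) = 2*s² (G(s) = (2*s)*s = 2*s²)
G(48) + X(108, -147) = 2*48² + (-147 - 3*108) = 2*2304 + (-147 - 324) = 4608 - 471 = 4137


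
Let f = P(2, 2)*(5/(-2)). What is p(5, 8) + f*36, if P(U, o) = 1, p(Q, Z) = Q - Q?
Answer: -90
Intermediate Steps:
p(Q, Z) = 0
f = -5/2 (f = 1*(5/(-2)) = 1*(5*(-½)) = 1*(-5/2) = -5/2 ≈ -2.5000)
p(5, 8) + f*36 = 0 - 5/2*36 = 0 - 90 = -90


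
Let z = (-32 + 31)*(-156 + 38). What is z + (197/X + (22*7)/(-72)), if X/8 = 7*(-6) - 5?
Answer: 390301/3384 ≈ 115.34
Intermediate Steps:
z = 118 (z = -1*(-118) = 118)
X = -376 (X = 8*(7*(-6) - 5) = 8*(-42 - 5) = 8*(-47) = -376)
z + (197/X + (22*7)/(-72)) = 118 + (197/(-376) + (22*7)/(-72)) = 118 + (197*(-1/376) + 154*(-1/72)) = 118 + (-197/376 - 77/36) = 118 - 9011/3384 = 390301/3384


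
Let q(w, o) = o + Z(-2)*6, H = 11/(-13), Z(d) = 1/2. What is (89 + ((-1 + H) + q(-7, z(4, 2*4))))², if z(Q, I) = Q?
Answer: 1498176/169 ≈ 8865.0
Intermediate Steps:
Z(d) = ½
H = -11/13 (H = 11*(-1/13) = -11/13 ≈ -0.84615)
q(w, o) = 3 + o (q(w, o) = o + (½)*6 = o + 3 = 3 + o)
(89 + ((-1 + H) + q(-7, z(4, 2*4))))² = (89 + ((-1 - 11/13) + (3 + 4)))² = (89 + (-24/13 + 7))² = (89 + 67/13)² = (1224/13)² = 1498176/169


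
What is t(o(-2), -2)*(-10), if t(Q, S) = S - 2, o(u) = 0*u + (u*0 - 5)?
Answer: 40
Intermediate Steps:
o(u) = -5 (o(u) = 0 + (0 - 5) = 0 - 5 = -5)
t(Q, S) = -2 + S
t(o(-2), -2)*(-10) = (-2 - 2)*(-10) = -4*(-10) = 40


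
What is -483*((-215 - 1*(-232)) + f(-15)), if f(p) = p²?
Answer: -116886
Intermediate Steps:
-483*((-215 - 1*(-232)) + f(-15)) = -483*((-215 - 1*(-232)) + (-15)²) = -483*((-215 + 232) + 225) = -483*(17 + 225) = -483*242 = -116886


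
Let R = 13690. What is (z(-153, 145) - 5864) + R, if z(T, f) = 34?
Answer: 7860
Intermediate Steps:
(z(-153, 145) - 5864) + R = (34 - 5864) + 13690 = -5830 + 13690 = 7860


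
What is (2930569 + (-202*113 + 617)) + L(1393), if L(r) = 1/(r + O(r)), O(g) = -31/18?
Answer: 72834059498/25043 ≈ 2.9084e+6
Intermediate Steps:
O(g) = -31/18 (O(g) = -31*1/18 = -31/18)
L(r) = 1/(-31/18 + r) (L(r) = 1/(r - 31/18) = 1/(-31/18 + r))
(2930569 + (-202*113 + 617)) + L(1393) = (2930569 + (-202*113 + 617)) + 18/(-31 + 18*1393) = (2930569 + (-22826 + 617)) + 18/(-31 + 25074) = (2930569 - 22209) + 18/25043 = 2908360 + 18*(1/25043) = 2908360 + 18/25043 = 72834059498/25043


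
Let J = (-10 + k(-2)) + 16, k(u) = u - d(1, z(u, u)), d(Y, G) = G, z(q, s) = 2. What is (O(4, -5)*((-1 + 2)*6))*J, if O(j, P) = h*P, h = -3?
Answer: 180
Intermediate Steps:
O(j, P) = -3*P
k(u) = -2 + u (k(u) = u - 1*2 = u - 2 = -2 + u)
J = 2 (J = (-10 + (-2 - 2)) + 16 = (-10 - 4) + 16 = -14 + 16 = 2)
(O(4, -5)*((-1 + 2)*6))*J = ((-3*(-5))*((-1 + 2)*6))*2 = (15*(1*6))*2 = (15*6)*2 = 90*2 = 180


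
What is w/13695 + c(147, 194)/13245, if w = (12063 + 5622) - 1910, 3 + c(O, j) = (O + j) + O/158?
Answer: 749908471/636881410 ≈ 1.1775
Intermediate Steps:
c(O, j) = -3 + j + 159*O/158 (c(O, j) = -3 + ((O + j) + O/158) = -3 + (j + 159*O/158) = -3 + j + 159*O/158)
w = 15775 (w = 17685 - 1910 = 15775)
w/13695 + c(147, 194)/13245 = 15775/13695 + (-3 + 194 + (159/158)*147)/13245 = 15775*(1/13695) + (-3 + 194 + 23373/158)*(1/13245) = 3155/2739 + (53551/158)*(1/13245) = 3155/2739 + 53551/2092710 = 749908471/636881410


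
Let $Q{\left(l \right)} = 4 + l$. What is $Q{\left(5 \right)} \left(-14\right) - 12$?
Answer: $-138$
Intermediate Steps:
$Q{\left(5 \right)} \left(-14\right) - 12 = \left(4 + 5\right) \left(-14\right) - 12 = 9 \left(-14\right) - 12 = -126 - 12 = -138$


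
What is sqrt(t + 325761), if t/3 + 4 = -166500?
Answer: I*sqrt(173751) ≈ 416.83*I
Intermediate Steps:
t = -499512 (t = -12 + 3*(-166500) = -12 - 499500 = -499512)
sqrt(t + 325761) = sqrt(-499512 + 325761) = sqrt(-173751) = I*sqrt(173751)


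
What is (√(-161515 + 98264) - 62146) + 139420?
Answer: 77274 + I*√63251 ≈ 77274.0 + 251.5*I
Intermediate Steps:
(√(-161515 + 98264) - 62146) + 139420 = (√(-63251) - 62146) + 139420 = (I*√63251 - 62146) + 139420 = (-62146 + I*√63251) + 139420 = 77274 + I*√63251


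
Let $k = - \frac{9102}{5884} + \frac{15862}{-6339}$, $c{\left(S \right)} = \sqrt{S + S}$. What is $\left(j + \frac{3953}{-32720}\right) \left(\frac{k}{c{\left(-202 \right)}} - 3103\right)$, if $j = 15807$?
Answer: $- \frac{1604874972961}{32720} + \frac{39056333024179991 i \sqrt{101}}{123261680550720} \approx -4.9049 \cdot 10^{7} + 3184.4 i$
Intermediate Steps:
$c{\left(S \right)} = \sqrt{2} \sqrt{S}$ ($c{\left(S \right)} = \sqrt{2 S} = \sqrt{2} \sqrt{S}$)
$k = - \frac{75514793}{18649338}$ ($k = \left(-9102\right) \frac{1}{5884} + 15862 \left(- \frac{1}{6339}\right) = - \frac{4551}{2942} - \frac{15862}{6339} = - \frac{75514793}{18649338} \approx -4.0492$)
$\left(j + \frac{3953}{-32720}\right) \left(\frac{k}{c{\left(-202 \right)}} - 3103\right) = \left(15807 + \frac{3953}{-32720}\right) \left(- \frac{75514793}{18649338 \sqrt{2} \sqrt{-202}} - 3103\right) = \left(15807 + 3953 \left(- \frac{1}{32720}\right)\right) \left(- \frac{75514793}{18649338 \sqrt{2} i \sqrt{202}} - 3103\right) = \left(15807 - \frac{3953}{32720}\right) \left(- \frac{75514793}{18649338 \cdot 2 i \sqrt{101}} - 3103\right) = \frac{517201087 \left(- \frac{75514793 \left(- \frac{i \sqrt{101}}{202}\right)}{18649338} - 3103\right)}{32720} = \frac{517201087 \left(\frac{75514793 i \sqrt{101}}{3767166276} - 3103\right)}{32720} = \frac{517201087 \left(-3103 + \frac{75514793 i \sqrt{101}}{3767166276}\right)}{32720} = - \frac{1604874972961}{32720} + \frac{39056333024179991 i \sqrt{101}}{123261680550720}$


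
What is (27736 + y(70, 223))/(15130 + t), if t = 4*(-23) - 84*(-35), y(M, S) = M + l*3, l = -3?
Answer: 27797/17978 ≈ 1.5462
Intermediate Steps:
y(M, S) = -9 + M (y(M, S) = M - 3*3 = M - 9 = -9 + M)
t = 2848 (t = -92 + 2940 = 2848)
(27736 + y(70, 223))/(15130 + t) = (27736 + (-9 + 70))/(15130 + 2848) = (27736 + 61)/17978 = 27797*(1/17978) = 27797/17978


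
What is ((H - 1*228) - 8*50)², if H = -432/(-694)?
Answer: 47393290000/120409 ≈ 3.9360e+5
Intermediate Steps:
H = 216/347 (H = -432*(-1/694) = 216/347 ≈ 0.62248)
((H - 1*228) - 8*50)² = ((216/347 - 1*228) - 8*50)² = ((216/347 - 228) - 400)² = (-78900/347 - 400)² = (-217700/347)² = 47393290000/120409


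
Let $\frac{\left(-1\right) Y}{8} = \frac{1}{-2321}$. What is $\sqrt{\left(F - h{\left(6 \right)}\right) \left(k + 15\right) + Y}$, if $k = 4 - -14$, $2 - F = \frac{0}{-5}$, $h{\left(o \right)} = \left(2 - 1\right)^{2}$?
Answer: $\frac{\sqrt{177790921}}{2321} \approx 5.7449$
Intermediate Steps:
$h{\left(o \right)} = 1$ ($h{\left(o \right)} = 1^{2} = 1$)
$F = 2$ ($F = 2 - \frac{0}{-5} = 2 - 0 \left(- \frac{1}{5}\right) = 2 - 0 = 2 + 0 = 2$)
$Y = \frac{8}{2321}$ ($Y = - \frac{8}{-2321} = \left(-8\right) \left(- \frac{1}{2321}\right) = \frac{8}{2321} \approx 0.0034468$)
$k = 18$ ($k = 4 + 14 = 18$)
$\sqrt{\left(F - h{\left(6 \right)}\right) \left(k + 15\right) + Y} = \sqrt{\left(2 - 1\right) \left(18 + 15\right) + \frac{8}{2321}} = \sqrt{\left(2 - 1\right) 33 + \frac{8}{2321}} = \sqrt{1 \cdot 33 + \frac{8}{2321}} = \sqrt{33 + \frac{8}{2321}} = \sqrt{\frac{76601}{2321}} = \frac{\sqrt{177790921}}{2321}$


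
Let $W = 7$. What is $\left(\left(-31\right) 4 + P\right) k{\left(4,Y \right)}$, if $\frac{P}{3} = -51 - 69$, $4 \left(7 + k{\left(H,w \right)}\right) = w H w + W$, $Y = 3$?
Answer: $-1815$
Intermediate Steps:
$k{\left(H,w \right)} = - \frac{21}{4} + \frac{H w^{2}}{4}$ ($k{\left(H,w \right)} = -7 + \frac{w H w + 7}{4} = -7 + \frac{H w w + 7}{4} = -7 + \frac{H w^{2} + 7}{4} = -7 + \frac{7 + H w^{2}}{4} = -7 + \left(\frac{7}{4} + \frac{H w^{2}}{4}\right) = - \frac{21}{4} + \frac{H w^{2}}{4}$)
$P = -360$ ($P = 3 \left(-51 - 69\right) = 3 \left(-120\right) = -360$)
$\left(\left(-31\right) 4 + P\right) k{\left(4,Y \right)} = \left(\left(-31\right) 4 - 360\right) \left(- \frac{21}{4} + \frac{1}{4} \cdot 4 \cdot 3^{2}\right) = \left(-124 - 360\right) \left(- \frac{21}{4} + \frac{1}{4} \cdot 4 \cdot 9\right) = - 484 \left(- \frac{21}{4} + 9\right) = \left(-484\right) \frac{15}{4} = -1815$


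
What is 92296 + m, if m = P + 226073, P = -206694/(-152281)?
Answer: 48481756383/152281 ≈ 3.1837e+5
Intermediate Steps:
P = 206694/152281 (P = -206694*(-1/152281) = 206694/152281 ≈ 1.3573)
m = 34426829207/152281 (m = 206694/152281 + 226073 = 34426829207/152281 ≈ 2.2607e+5)
92296 + m = 92296 + 34426829207/152281 = 48481756383/152281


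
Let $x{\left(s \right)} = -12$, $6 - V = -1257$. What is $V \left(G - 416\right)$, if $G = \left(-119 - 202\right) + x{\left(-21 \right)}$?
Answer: $-945987$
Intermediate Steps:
$V = 1263$ ($V = 6 - -1257 = 6 + 1257 = 1263$)
$G = -333$ ($G = \left(-119 - 202\right) - 12 = -321 - 12 = -333$)
$V \left(G - 416\right) = 1263 \left(-333 - 416\right) = 1263 \left(-749\right) = -945987$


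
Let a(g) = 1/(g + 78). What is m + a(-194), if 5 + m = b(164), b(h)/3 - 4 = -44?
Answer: -14501/116 ≈ -125.01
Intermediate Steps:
b(h) = -120 (b(h) = 12 + 3*(-44) = 12 - 132 = -120)
m = -125 (m = -5 - 120 = -125)
a(g) = 1/(78 + g)
m + a(-194) = -125 + 1/(78 - 194) = -125 + 1/(-116) = -125 - 1/116 = -14501/116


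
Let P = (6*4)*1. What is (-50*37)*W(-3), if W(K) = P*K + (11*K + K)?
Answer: 199800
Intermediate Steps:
P = 24 (P = 24*1 = 24)
W(K) = 36*K (W(K) = 24*K + (11*K + K) = 24*K + 12*K = 36*K)
(-50*37)*W(-3) = (-50*37)*(36*(-3)) = -1850*(-108) = 199800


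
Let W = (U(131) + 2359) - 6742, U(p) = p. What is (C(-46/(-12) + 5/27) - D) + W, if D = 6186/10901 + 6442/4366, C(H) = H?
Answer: -5461416060839/1285031682 ≈ -4250.0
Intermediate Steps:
D = 48616159/23796883 (D = 6186*(1/10901) + 6442*(1/4366) = 6186/10901 + 3221/2183 = 48616159/23796883 ≈ 2.0430)
W = -4252 (W = (131 + 2359) - 6742 = 2490 - 6742 = -4252)
(C(-46/(-12) + 5/27) - D) + W = ((-46/(-12) + 5/27) - 1*48616159/23796883) - 4252 = ((-46*(-1/12) + 5*(1/27)) - 48616159/23796883) - 4252 = ((23/6 + 5/27) - 48616159/23796883) - 4252 = (217/54 - 48616159/23796883) - 4252 = 2538651025/1285031682 - 4252 = -5461416060839/1285031682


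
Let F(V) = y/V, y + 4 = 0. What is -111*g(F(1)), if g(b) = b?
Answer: 444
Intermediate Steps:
y = -4 (y = -4 + 0 = -4)
F(V) = -4/V
-111*g(F(1)) = -(-444)/1 = -(-444) = -111*(-4) = 444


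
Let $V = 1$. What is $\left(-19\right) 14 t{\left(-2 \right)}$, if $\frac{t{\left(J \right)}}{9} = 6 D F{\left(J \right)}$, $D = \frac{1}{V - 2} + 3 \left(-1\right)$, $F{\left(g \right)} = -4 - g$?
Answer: $-114912$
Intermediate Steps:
$D = -4$ ($D = \frac{1}{1 - 2} + 3 \left(-1\right) = \frac{1}{-1} - 3 = -1 - 3 = -4$)
$t{\left(J \right)} = 864 + 216 J$ ($t{\left(J \right)} = 9 \cdot 6 \left(-4\right) \left(-4 - J\right) = 9 \left(- 24 \left(-4 - J\right)\right) = 9 \left(96 + 24 J\right) = 864 + 216 J$)
$\left(-19\right) 14 t{\left(-2 \right)} = \left(-19\right) 14 \left(864 + 216 \left(-2\right)\right) = - 266 \left(864 - 432\right) = \left(-266\right) 432 = -114912$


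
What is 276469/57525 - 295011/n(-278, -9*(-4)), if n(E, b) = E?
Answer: 17047366157/15991950 ≈ 1066.0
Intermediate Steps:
276469/57525 - 295011/n(-278, -9*(-4)) = 276469/57525 - 295011/(-278) = 276469*(1/57525) - 295011*(-1/278) = 276469/57525 + 295011/278 = 17047366157/15991950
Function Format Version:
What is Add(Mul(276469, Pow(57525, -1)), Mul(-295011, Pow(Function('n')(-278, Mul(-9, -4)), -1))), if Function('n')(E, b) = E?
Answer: Rational(17047366157, 15991950) ≈ 1066.0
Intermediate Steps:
Add(Mul(276469, Pow(57525, -1)), Mul(-295011, Pow(Function('n')(-278, Mul(-9, -4)), -1))) = Add(Mul(276469, Pow(57525, -1)), Mul(-295011, Pow(-278, -1))) = Add(Mul(276469, Rational(1, 57525)), Mul(-295011, Rational(-1, 278))) = Add(Rational(276469, 57525), Rational(295011, 278)) = Rational(17047366157, 15991950)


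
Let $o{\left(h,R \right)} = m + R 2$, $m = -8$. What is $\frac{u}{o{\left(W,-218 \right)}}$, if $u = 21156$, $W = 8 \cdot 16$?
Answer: $- \frac{1763}{37} \approx -47.649$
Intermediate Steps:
$W = 128$
$o{\left(h,R \right)} = -8 + 2 R$ ($o{\left(h,R \right)} = -8 + R 2 = -8 + 2 R$)
$\frac{u}{o{\left(W,-218 \right)}} = \frac{21156}{-8 + 2 \left(-218\right)} = \frac{21156}{-8 - 436} = \frac{21156}{-444} = 21156 \left(- \frac{1}{444}\right) = - \frac{1763}{37}$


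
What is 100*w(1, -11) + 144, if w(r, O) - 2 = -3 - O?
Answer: 1144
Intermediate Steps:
w(r, O) = -1 - O (w(r, O) = 2 + (-3 - O) = -1 - O)
100*w(1, -11) + 144 = 100*(-1 - 1*(-11)) + 144 = 100*(-1 + 11) + 144 = 100*10 + 144 = 1000 + 144 = 1144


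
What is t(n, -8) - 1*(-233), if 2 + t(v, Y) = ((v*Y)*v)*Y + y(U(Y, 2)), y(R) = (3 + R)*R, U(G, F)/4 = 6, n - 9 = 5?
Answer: 13423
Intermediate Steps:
n = 14 (n = 9 + 5 = 14)
U(G, F) = 24 (U(G, F) = 4*6 = 24)
y(R) = R*(3 + R)
t(v, Y) = 646 + Y²*v² (t(v, Y) = -2 + (((v*Y)*v)*Y + 24*(3 + 24)) = -2 + (((Y*v)*v)*Y + 24*27) = -2 + ((Y*v²)*Y + 648) = -2 + (Y²*v² + 648) = -2 + (648 + Y²*v²) = 646 + Y²*v²)
t(n, -8) - 1*(-233) = (646 + (-8)²*14²) - 1*(-233) = (646 + 64*196) + 233 = (646 + 12544) + 233 = 13190 + 233 = 13423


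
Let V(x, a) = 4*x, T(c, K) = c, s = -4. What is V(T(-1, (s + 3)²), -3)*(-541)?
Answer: 2164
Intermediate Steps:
V(T(-1, (s + 3)²), -3)*(-541) = (4*(-1))*(-541) = -4*(-541) = 2164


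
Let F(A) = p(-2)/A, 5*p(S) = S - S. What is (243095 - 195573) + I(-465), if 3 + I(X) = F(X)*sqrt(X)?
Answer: 47519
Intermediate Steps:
p(S) = 0 (p(S) = (S - S)/5 = (1/5)*0 = 0)
F(A) = 0 (F(A) = 0/A = 0)
I(X) = -3 (I(X) = -3 + 0*sqrt(X) = -3 + 0 = -3)
(243095 - 195573) + I(-465) = (243095 - 195573) - 3 = 47522 - 3 = 47519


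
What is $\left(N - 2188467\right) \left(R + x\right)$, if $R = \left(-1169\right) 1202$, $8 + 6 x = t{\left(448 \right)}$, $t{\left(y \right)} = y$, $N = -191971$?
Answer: $\frac{10034007974972}{3} \approx 3.3447 \cdot 10^{12}$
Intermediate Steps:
$x = \frac{220}{3}$ ($x = - \frac{4}{3} + \frac{1}{6} \cdot 448 = - \frac{4}{3} + \frac{224}{3} = \frac{220}{3} \approx 73.333$)
$R = -1405138$
$\left(N - 2188467\right) \left(R + x\right) = \left(-191971 - 2188467\right) \left(-1405138 + \frac{220}{3}\right) = \left(-2380438\right) \left(- \frac{4215194}{3}\right) = \frac{10034007974972}{3}$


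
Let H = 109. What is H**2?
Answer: 11881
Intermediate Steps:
H**2 = 109**2 = 11881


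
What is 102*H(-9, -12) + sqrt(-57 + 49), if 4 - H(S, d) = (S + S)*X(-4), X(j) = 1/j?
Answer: -51 + 2*I*sqrt(2) ≈ -51.0 + 2.8284*I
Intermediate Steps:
H(S, d) = 4 + S/2 (H(S, d) = 4 - (S + S)/(-4) = 4 - 2*S*(-1)/4 = 4 - (-1)*S/2 = 4 + S/2)
102*H(-9, -12) + sqrt(-57 + 49) = 102*(4 + (1/2)*(-9)) + sqrt(-57 + 49) = 102*(4 - 9/2) + sqrt(-8) = 102*(-1/2) + 2*I*sqrt(2) = -51 + 2*I*sqrt(2)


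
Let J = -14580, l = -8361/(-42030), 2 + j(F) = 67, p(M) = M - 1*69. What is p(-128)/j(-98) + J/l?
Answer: -4425942013/60385 ≈ -73295.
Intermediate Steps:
p(M) = -69 + M (p(M) = M - 69 = -69 + M)
j(F) = 65 (j(F) = -2 + 67 = 65)
l = 929/4670 (l = -8361*(-1/42030) = 929/4670 ≈ 0.19893)
p(-128)/j(-98) + J/l = (-69 - 128)/65 - 14580/929/4670 = -197*1/65 - 14580*4670/929 = -197/65 - 68088600/929 = -4425942013/60385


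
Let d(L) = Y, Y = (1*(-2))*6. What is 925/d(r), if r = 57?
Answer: -925/12 ≈ -77.083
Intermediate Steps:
Y = -12 (Y = -2*6 = -12)
d(L) = -12
925/d(r) = 925/(-12) = 925*(-1/12) = -925/12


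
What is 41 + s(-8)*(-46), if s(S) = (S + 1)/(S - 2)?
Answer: 44/5 ≈ 8.8000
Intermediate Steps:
s(S) = (1 + S)/(-2 + S)
41 + s(-8)*(-46) = 41 + ((1 - 8)/(-2 - 8))*(-46) = 41 + (-7/(-10))*(-46) = 41 - ⅒*(-7)*(-46) = 41 + (7/10)*(-46) = 41 - 161/5 = 44/5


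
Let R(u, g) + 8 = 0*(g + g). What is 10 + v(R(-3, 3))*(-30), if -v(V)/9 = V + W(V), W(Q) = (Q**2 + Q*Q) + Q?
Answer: 30250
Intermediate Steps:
W(Q) = Q + 2*Q**2 (W(Q) = (Q**2 + Q**2) + Q = 2*Q**2 + Q = Q + 2*Q**2)
R(u, g) = -8 (R(u, g) = -8 + 0*(g + g) = -8 + 0*(2*g) = -8 + 0 = -8)
v(V) = -9*V - 9*V*(1 + 2*V) (v(V) = -9*(V + V*(1 + 2*V)) = -9*V - 9*V*(1 + 2*V))
10 + v(R(-3, 3))*(-30) = 10 + (18*(-8)*(-1 - 1*(-8)))*(-30) = 10 + (18*(-8)*(-1 + 8))*(-30) = 10 + (18*(-8)*7)*(-30) = 10 - 1008*(-30) = 10 + 30240 = 30250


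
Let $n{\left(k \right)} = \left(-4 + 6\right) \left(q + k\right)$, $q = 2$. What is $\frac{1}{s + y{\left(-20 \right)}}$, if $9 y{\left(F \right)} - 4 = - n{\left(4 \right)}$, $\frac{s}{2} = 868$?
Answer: $\frac{9}{15616} \approx 0.00057633$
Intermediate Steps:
$s = 1736$ ($s = 2 \cdot 868 = 1736$)
$n{\left(k \right)} = 4 + 2 k$ ($n{\left(k \right)} = \left(-4 + 6\right) \left(2 + k\right) = 2 \left(2 + k\right) = 4 + 2 k$)
$y{\left(F \right)} = - \frac{8}{9}$ ($y{\left(F \right)} = \frac{4}{9} + \frac{\left(-1\right) \left(4 + 2 \cdot 4\right)}{9} = \frac{4}{9} + \frac{\left(-1\right) \left(4 + 8\right)}{9} = \frac{4}{9} + \frac{\left(-1\right) 12}{9} = \frac{4}{9} + \frac{1}{9} \left(-12\right) = \frac{4}{9} - \frac{4}{3} = - \frac{8}{9}$)
$\frac{1}{s + y{\left(-20 \right)}} = \frac{1}{1736 - \frac{8}{9}} = \frac{1}{\frac{15616}{9}} = \frac{9}{15616}$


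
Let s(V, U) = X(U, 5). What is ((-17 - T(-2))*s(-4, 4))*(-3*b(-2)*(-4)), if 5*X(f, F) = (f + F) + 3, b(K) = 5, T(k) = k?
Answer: -2160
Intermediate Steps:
X(f, F) = ⅗ + F/5 + f/5 (X(f, F) = ((f + F) + 3)/5 = ((F + f) + 3)/5 = (3 + F + f)/5 = ⅗ + F/5 + f/5)
s(V, U) = 8/5 + U/5 (s(V, U) = ⅗ + (⅕)*5 + U/5 = ⅗ + 1 + U/5 = 8/5 + U/5)
((-17 - T(-2))*s(-4, 4))*(-3*b(-2)*(-4)) = ((-17 - 1*(-2))*(8/5 + (⅕)*4))*(-3*5*(-4)) = ((-17 + 2)*(8/5 + ⅘))*(-15*(-4)) = -15*12/5*60 = -36*60 = -2160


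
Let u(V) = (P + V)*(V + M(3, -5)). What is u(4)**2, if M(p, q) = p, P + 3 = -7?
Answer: 1764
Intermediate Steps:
P = -10 (P = -3 - 7 = -10)
u(V) = (-10 + V)*(3 + V) (u(V) = (-10 + V)*(V + 3) = (-10 + V)*(3 + V))
u(4)**2 = (-30 + 4**2 - 7*4)**2 = (-30 + 16 - 28)**2 = (-42)**2 = 1764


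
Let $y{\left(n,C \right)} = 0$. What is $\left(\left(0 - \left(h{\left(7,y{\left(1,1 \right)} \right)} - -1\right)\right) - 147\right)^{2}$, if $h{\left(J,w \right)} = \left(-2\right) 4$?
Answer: $19600$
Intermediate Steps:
$h{\left(J,w \right)} = -8$
$\left(\left(0 - \left(h{\left(7,y{\left(1,1 \right)} \right)} - -1\right)\right) - 147\right)^{2} = \left(\left(0 - \left(-8 - -1\right)\right) - 147\right)^{2} = \left(\left(0 - \left(-8 + 1\right)\right) - 147\right)^{2} = \left(\left(0 - -7\right) - 147\right)^{2} = \left(\left(0 + 7\right) - 147\right)^{2} = \left(7 - 147\right)^{2} = \left(-140\right)^{2} = 19600$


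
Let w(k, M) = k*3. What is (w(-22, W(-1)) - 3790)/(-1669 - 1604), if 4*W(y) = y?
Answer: 3856/3273 ≈ 1.1781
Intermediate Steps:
W(y) = y/4
w(k, M) = 3*k
(w(-22, W(-1)) - 3790)/(-1669 - 1604) = (3*(-22) - 3790)/(-1669 - 1604) = (-66 - 3790)/(-3273) = -3856*(-1/3273) = 3856/3273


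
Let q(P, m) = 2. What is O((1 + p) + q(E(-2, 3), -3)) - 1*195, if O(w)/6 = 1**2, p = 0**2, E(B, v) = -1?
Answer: -189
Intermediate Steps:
p = 0
O(w) = 6 (O(w) = 6*1**2 = 6*1 = 6)
O((1 + p) + q(E(-2, 3), -3)) - 1*195 = 6 - 1*195 = 6 - 195 = -189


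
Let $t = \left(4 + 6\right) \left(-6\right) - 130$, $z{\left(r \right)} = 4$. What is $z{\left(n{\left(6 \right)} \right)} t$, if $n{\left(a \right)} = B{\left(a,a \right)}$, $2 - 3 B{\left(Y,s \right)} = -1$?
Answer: $-760$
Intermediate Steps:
$B{\left(Y,s \right)} = 1$ ($B{\left(Y,s \right)} = \frac{2}{3} - - \frac{1}{3} = \frac{2}{3} + \frac{1}{3} = 1$)
$n{\left(a \right)} = 1$
$t = -190$ ($t = 10 \left(-6\right) - 130 = -60 - 130 = -190$)
$z{\left(n{\left(6 \right)} \right)} t = 4 \left(-190\right) = -760$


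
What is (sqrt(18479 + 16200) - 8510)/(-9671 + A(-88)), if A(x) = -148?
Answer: 8510/9819 - sqrt(34679)/9819 ≈ 0.84772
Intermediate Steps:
(sqrt(18479 + 16200) - 8510)/(-9671 + A(-88)) = (sqrt(18479 + 16200) - 8510)/(-9671 - 148) = (sqrt(34679) - 8510)/(-9819) = (-8510 + sqrt(34679))*(-1/9819) = 8510/9819 - sqrt(34679)/9819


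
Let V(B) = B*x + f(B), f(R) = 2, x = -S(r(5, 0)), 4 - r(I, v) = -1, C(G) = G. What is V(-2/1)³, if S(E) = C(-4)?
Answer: -216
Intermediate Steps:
r(I, v) = 5 (r(I, v) = 4 - 1*(-1) = 4 + 1 = 5)
S(E) = -4
x = 4 (x = -1*(-4) = 4)
V(B) = 2 + 4*B (V(B) = B*4 + 2 = 4*B + 2 = 2 + 4*B)
V(-2/1)³ = (2 + 4*(-2/1))³ = (2 + 4*(-2*1))³ = (2 + 4*(-2))³ = (2 - 8)³ = (-6)³ = -216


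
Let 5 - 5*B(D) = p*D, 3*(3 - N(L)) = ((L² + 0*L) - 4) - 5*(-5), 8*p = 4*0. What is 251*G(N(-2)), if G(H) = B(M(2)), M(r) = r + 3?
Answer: 251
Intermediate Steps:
p = 0 (p = (4*0)/8 = (⅛)*0 = 0)
M(r) = 3 + r
N(L) = -4 - L²/3 (N(L) = 3 - (((L² + 0*L) - 4) - 5*(-5))/3 = 3 - (((L² + 0) - 4) + 25)/3 = 3 - ((L² - 4) + 25)/3 = 3 - ((-4 + L²) + 25)/3 = 3 - (21 + L²)/3 = 3 + (-7 - L²/3) = -4 - L²/3)
B(D) = 1 (B(D) = 1 - 0*D = 1 - ⅕*0 = 1 + 0 = 1)
G(H) = 1
251*G(N(-2)) = 251*1 = 251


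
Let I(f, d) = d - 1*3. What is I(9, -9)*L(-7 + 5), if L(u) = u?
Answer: 24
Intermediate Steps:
I(f, d) = -3 + d (I(f, d) = d - 3 = -3 + d)
I(9, -9)*L(-7 + 5) = (-3 - 9)*(-7 + 5) = -12*(-2) = 24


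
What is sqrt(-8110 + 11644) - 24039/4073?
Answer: -24039/4073 + sqrt(3534) ≈ 53.545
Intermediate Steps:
sqrt(-8110 + 11644) - 24039/4073 = sqrt(3534) - 24039*1/4073 = sqrt(3534) - 24039/4073 = -24039/4073 + sqrt(3534)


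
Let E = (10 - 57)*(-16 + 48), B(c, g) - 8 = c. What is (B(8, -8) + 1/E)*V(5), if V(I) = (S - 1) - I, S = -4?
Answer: -120315/752 ≈ -159.99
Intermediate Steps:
B(c, g) = 8 + c
E = -1504 (E = -47*32 = -1504)
V(I) = -5 - I (V(I) = (-4 - 1) - I = -5 - I)
(B(8, -8) + 1/E)*V(5) = ((8 + 8) + 1/(-1504))*(-5 - 1*5) = (16 - 1/1504)*(-5 - 5) = (24063/1504)*(-10) = -120315/752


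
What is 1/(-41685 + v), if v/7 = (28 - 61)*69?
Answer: -1/57624 ≈ -1.7354e-5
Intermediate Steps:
v = -15939 (v = 7*((28 - 61)*69) = 7*(-33*69) = 7*(-2277) = -15939)
1/(-41685 + v) = 1/(-41685 - 15939) = 1/(-57624) = -1/57624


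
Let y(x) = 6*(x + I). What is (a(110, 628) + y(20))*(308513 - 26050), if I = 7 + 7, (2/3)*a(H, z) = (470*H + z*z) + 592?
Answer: 189311786934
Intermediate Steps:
a(H, z) = 888 + 705*H + 3*z²/2 (a(H, z) = 3*((470*H + z*z) + 592)/2 = 3*((470*H + z²) + 592)/2 = 3*((z² + 470*H) + 592)/2 = 3*(592 + z² + 470*H)/2 = 888 + 705*H + 3*z²/2)
I = 14
y(x) = 84 + 6*x (y(x) = 6*(x + 14) = 6*(14 + x) = 84 + 6*x)
(a(110, 628) + y(20))*(308513 - 26050) = ((888 + 705*110 + (3/2)*628²) + (84 + 6*20))*(308513 - 26050) = ((888 + 77550 + (3/2)*394384) + (84 + 120))*282463 = ((888 + 77550 + 591576) + 204)*282463 = (670014 + 204)*282463 = 670218*282463 = 189311786934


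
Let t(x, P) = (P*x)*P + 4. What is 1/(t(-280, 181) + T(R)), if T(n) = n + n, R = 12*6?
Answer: -1/9172932 ≈ -1.0902e-7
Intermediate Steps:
R = 72
t(x, P) = 4 + x*P**2 (t(x, P) = x*P**2 + 4 = 4 + x*P**2)
T(n) = 2*n
1/(t(-280, 181) + T(R)) = 1/((4 - 280*181**2) + 2*72) = 1/((4 - 280*32761) + 144) = 1/((4 - 9173080) + 144) = 1/(-9173076 + 144) = 1/(-9172932) = -1/9172932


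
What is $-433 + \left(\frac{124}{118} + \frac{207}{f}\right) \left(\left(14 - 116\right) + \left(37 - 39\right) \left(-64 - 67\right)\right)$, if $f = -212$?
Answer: $- \frac{1316751}{3127} \approx -421.09$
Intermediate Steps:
$-433 + \left(\frac{124}{118} + \frac{207}{f}\right) \left(\left(14 - 116\right) + \left(37 - 39\right) \left(-64 - 67\right)\right) = -433 + \left(\frac{124}{118} + \frac{207}{-212}\right) \left(\left(14 - 116\right) + \left(37 - 39\right) \left(-64 - 67\right)\right) = -433 + \left(124 \cdot \frac{1}{118} + 207 \left(- \frac{1}{212}\right)\right) \left(-102 - -262\right) = -433 + \left(\frac{62}{59} - \frac{207}{212}\right) \left(-102 + 262\right) = -433 + \frac{931}{12508} \cdot 160 = -433 + \frac{37240}{3127} = - \frac{1316751}{3127}$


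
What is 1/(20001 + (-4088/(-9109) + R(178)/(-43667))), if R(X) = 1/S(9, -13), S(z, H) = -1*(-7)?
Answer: 2784338921/55690812324684 ≈ 4.9996e-5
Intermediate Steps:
S(z, H) = 7
R(X) = ⅐ (R(X) = 1/7 = ⅐)
1/(20001 + (-4088/(-9109) + R(178)/(-43667))) = 1/(20001 + (-4088/(-9109) + (⅐)/(-43667))) = 1/(20001 + (-4088*(-1/9109) + (⅐)*(-1/43667))) = 1/(20001 + (4088/9109 - 1/305669)) = 1/(20001 + 1249565763/2784338921) = 1/(55690812324684/2784338921) = 2784338921/55690812324684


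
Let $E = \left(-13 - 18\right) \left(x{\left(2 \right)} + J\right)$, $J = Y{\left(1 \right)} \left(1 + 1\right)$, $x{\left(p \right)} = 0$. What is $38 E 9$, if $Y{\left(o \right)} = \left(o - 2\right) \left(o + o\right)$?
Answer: $42408$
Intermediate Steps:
$Y{\left(o \right)} = 2 o \left(-2 + o\right)$ ($Y{\left(o \right)} = \left(-2 + o\right) 2 o = 2 o \left(-2 + o\right)$)
$J = -4$ ($J = 2 \cdot 1 \left(-2 + 1\right) \left(1 + 1\right) = 2 \cdot 1 \left(-1\right) 2 = \left(-2\right) 2 = -4$)
$E = 124$ ($E = \left(-13 - 18\right) \left(0 - 4\right) = \left(-31\right) \left(-4\right) = 124$)
$38 E 9 = 38 \cdot 124 \cdot 9 = 4712 \cdot 9 = 42408$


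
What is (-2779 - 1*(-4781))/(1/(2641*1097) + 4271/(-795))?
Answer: -2305558970715/6186921086 ≈ -372.65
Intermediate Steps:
(-2779 - 1*(-4781))/(1/(2641*1097) + 4271/(-795)) = (-2779 + 4781)/((1/2641)*(1/1097) + 4271*(-1/795)) = 2002/(1/2897177 - 4271/795) = 2002/(-12373842172/2303255715) = 2002*(-2303255715/12373842172) = -2305558970715/6186921086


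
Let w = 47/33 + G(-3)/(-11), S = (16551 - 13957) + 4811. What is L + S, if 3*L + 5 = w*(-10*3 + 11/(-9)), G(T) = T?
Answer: 6580634/891 ≈ 7385.7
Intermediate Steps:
S = 7405 (S = 2594 + 4811 = 7405)
w = 56/33 (w = 47/33 - 3/(-11) = 47*(1/33) - 3*(-1/11) = 47/33 + 3/11 = 56/33 ≈ 1.6970)
L = -17221/891 (L = -5/3 + (56*(-10*3 + 11/(-9))/33)/3 = -5/3 + (56*(-30 + 11*(-⅑))/33)/3 = -5/3 + (56*(-30 - 11/9)/33)/3 = -5/3 + ((56/33)*(-281/9))/3 = -5/3 + (⅓)*(-15736/297) = -5/3 - 15736/891 = -17221/891 ≈ -19.328)
L + S = -17221/891 + 7405 = 6580634/891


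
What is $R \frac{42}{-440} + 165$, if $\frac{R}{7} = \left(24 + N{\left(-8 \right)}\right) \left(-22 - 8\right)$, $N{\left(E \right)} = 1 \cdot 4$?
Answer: $\frac{7989}{11} \approx 726.27$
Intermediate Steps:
$N{\left(E \right)} = 4$
$R = -5880$ ($R = 7 \left(24 + 4\right) \left(-22 - 8\right) = 7 \cdot 28 \left(-30\right) = 7 \left(-840\right) = -5880$)
$R \frac{42}{-440} + 165 = - 5880 \frac{42}{-440} + 165 = - 5880 \cdot 42 \left(- \frac{1}{440}\right) + 165 = \left(-5880\right) \left(- \frac{21}{220}\right) + 165 = \frac{6174}{11} + 165 = \frac{7989}{11}$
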